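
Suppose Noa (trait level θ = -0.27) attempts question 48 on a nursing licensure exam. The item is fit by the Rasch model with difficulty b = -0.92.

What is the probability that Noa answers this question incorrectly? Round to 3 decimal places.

0.343

P(θ) = 1 / (1 + exp(−(θ − b)))
Exponent: (-0.27 − (-0.92)) = 0.6500
1/(1 + e^{-0.6500}) = 0.6570
P = 0.6570
P(incorrect) = 1 − 0.6570 = 0.3430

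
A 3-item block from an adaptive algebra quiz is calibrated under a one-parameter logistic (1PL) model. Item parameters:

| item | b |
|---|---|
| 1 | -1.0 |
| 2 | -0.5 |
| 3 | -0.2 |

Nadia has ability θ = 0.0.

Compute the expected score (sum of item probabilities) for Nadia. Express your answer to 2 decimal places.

1.90

P(θ) = 1 / (1 + exp(−(θ − b)))
P_1 = 1/(1+e^{-1.0000}) = 0.7311
P_2 = 1/(1+e^{-0.5000}) = 0.6225
P_3 = 1/(1+e^{-0.2000}) = 0.5498
E[score] = 0.7311 + 0.6225 + 0.5498 = 1.9034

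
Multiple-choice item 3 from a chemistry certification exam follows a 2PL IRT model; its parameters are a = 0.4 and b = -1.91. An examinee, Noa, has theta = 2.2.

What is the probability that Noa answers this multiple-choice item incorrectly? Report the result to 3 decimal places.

0.162

P(theta) = 1 / (1 + exp(−a(theta − b)))
Exponent: 0.4 × (2.2 − (-1.91)) = 1.6440
1/(1 + e^{-1.6440}) = 0.8381
P(incorrect) = 1 − 0.8381 = 0.1619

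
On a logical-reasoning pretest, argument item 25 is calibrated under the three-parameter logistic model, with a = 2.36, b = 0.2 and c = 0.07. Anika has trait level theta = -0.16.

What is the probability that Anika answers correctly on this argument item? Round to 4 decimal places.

P(theta) = c + (1 − c) · 1 / (1 + exp(−a(theta − b)))
Exponent: 2.36 × (-0.16 − 0.2) = -0.8496
1/(1 + e^{0.8496}) = 0.2995
P = 0.07 + 0.93 × 0.2995 = 0.3486

0.3486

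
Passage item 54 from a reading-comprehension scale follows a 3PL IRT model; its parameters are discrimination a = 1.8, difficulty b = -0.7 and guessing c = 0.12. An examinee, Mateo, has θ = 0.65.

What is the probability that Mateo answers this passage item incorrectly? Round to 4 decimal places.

0.0712

P(θ) = c + (1 − c) · 1 / (1 + exp(−a(θ − b)))
Exponent: 1.8 × (0.65 − (-0.7)) = 2.4300
1/(1 + e^{-2.4300}) = 0.9191
P = 0.12 + 0.88 × 0.9191 = 0.9288
P(incorrect) = 1 − 0.9288 = 0.0712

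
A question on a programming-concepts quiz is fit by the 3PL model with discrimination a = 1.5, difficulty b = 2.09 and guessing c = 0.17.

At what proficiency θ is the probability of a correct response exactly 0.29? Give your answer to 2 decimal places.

P(θ) = c + (1 − c) · 1 / (1 + exp(−a(θ − b)))
Remove guessing floor: (0.29 − 0.17)/(1 − 0.17) = 0.1446
logit = ln(0.1446/0.8554) = -1.7778
θ = b + logit/(a) = 2.09 + (-1.7778)/1.5000 = 0.9048

0.90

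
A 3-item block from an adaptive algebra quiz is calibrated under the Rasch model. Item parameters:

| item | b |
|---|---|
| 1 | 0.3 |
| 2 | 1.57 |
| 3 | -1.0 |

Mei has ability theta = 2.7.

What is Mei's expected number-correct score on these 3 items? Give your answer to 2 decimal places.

2.65

P(theta) = 1 / (1 + exp(−(theta − b)))
P_1 = 1/(1+e^{-2.4000}) = 0.9168
P_2 = 1/(1+e^{-1.1300}) = 0.7558
P_3 = 1/(1+e^{-3.7000}) = 0.9759
E[score] = 0.9168 + 0.7558 + 0.9759 = 2.6485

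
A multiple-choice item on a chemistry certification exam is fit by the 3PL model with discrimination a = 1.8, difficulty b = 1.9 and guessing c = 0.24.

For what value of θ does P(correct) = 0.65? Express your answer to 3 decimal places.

1.988

P(θ) = c + (1 − c) · 1 / (1 + exp(−a(θ − b)))
Remove guessing floor: (0.65 − 0.24)/(1 − 0.24) = 0.5395
logit = ln(0.5395/0.4605) = 0.1582
θ = b + logit/(a) = 1.9 + 0.1582/1.8000 = 1.9879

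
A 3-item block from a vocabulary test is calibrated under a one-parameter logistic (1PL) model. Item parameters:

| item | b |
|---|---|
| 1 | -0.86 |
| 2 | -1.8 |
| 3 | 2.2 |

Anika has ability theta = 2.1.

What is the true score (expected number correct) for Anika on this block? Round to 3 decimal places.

P(theta) = 1 / (1 + exp(−(theta − b)))
P_1 = 1/(1+e^{-2.9600}) = 0.9507
P_2 = 1/(1+e^{-3.9000}) = 0.9802
P_3 = 1/(1+e^{0.1000}) = 0.4750
E[score] = 0.9507 + 0.9802 + 0.4750 = 2.4059

2.406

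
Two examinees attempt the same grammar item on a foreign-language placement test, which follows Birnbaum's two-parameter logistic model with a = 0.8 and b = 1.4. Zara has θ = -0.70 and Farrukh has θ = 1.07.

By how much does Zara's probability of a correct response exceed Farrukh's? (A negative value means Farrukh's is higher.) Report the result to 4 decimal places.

-0.2773

P(θ) = 1 / (1 + exp(−a(θ − b)))
P(Zara) = 0.1571  [exponent -1.6800]
P(Farrukh) = 0.4344  [exponent -0.2640]
Difference = 0.1571 − 0.4344 = -0.2773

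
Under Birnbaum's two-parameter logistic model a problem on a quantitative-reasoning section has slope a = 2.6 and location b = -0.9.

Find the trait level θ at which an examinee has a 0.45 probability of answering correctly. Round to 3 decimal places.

-0.977

P(θ) = 1 / (1 + exp(−a(θ − b)))
logit = ln(0.4500/0.5500) = -0.2007
θ = b + logit/(a) = -0.9 + (-0.2007)/2.6000 = -0.9772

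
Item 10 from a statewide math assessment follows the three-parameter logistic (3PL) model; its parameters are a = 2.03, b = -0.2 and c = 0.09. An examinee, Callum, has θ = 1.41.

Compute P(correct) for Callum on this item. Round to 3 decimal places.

0.967

P(θ) = c + (1 − c) · 1 / (1 + exp(−a(θ − b)))
Exponent: 2.03 × (1.41 − (-0.2)) = 3.2683
1/(1 + e^{-3.2683}) = 0.9633
P = 0.09 + 0.91 × 0.9633 = 0.9666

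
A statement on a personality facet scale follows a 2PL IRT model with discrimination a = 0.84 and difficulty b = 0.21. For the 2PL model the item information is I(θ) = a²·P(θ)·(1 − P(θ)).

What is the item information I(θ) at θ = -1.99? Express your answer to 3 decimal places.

P = 1/(1+e^{1.8480}) = 0.1361
P(1−P) = 0.1361 × 0.8639 = 0.1176
I = a² × P(1−P) = 0.84² × 0.1176 = 0.08297

0.083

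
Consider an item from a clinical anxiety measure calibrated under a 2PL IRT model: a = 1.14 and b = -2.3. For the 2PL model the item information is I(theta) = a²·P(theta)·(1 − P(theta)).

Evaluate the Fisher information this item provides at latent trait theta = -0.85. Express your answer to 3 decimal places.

0.175

P = 1/(1+e^{-1.6530}) = 0.8393
P(1−P) = 0.8393 × 0.1607 = 0.1349
I = a² × P(1−P) = 1.14² × 0.1349 = 0.17529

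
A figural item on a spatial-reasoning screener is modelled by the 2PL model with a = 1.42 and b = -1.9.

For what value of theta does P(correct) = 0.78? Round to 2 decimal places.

-1.01

P(theta) = 1 / (1 + exp(−a(theta − b)))
logit = ln(0.7800/0.2200) = 1.2657
theta = b + logit/(a) = -1.9 + 1.2657/1.4200 = -1.0087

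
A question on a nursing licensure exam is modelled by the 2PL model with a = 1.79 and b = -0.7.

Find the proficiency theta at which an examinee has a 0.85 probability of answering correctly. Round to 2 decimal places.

0.27

P(theta) = 1 / (1 + exp(−a(theta − b)))
logit = ln(0.8500/0.1500) = 1.7346
theta = b + logit/(a) = -0.7 + 1.7346/1.7900 = 0.2691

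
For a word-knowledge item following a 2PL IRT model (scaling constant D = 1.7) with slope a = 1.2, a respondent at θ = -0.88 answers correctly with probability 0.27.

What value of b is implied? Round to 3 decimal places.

-0.392

P(θ) = 1 / (1 + exp(−D·a(θ − b)))
logit(0.27) = ln(0.27/0.73) = -0.9946
b = θ − logit/(1.7·a) = -0.88 − (-0.9946)/2.0400 = -0.3924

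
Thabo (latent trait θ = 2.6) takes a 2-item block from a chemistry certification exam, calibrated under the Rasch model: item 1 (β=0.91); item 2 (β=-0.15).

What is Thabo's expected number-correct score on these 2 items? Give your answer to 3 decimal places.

P(θ) = 1 / (1 + exp(−(θ − β)))
P_1 = 1/(1+e^{-1.6900}) = 0.8442
P_2 = 1/(1+e^{-2.7500}) = 0.9399
E[score] = 0.8442 + 0.9399 = 1.7841

1.784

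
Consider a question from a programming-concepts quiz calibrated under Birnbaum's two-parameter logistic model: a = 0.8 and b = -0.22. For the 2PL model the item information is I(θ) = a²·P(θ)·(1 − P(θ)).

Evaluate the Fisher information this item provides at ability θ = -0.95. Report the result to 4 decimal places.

0.1471

P = 1/(1+e^{0.5840}) = 0.3580
P(1−P) = 0.3580 × 0.6420 = 0.2298
I = a² × P(1−P) = 0.8² × 0.2298 = 0.14710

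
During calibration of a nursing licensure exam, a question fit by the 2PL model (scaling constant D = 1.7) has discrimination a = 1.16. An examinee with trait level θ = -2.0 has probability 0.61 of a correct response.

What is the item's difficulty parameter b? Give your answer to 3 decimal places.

P(θ) = 1 / (1 + exp(−D·a(θ − b)))
logit(0.61) = ln(0.61/0.39) = 0.4473
b = θ − logit/(1.7·a) = -2.0 − 0.4473/1.9720 = -2.2268

-2.227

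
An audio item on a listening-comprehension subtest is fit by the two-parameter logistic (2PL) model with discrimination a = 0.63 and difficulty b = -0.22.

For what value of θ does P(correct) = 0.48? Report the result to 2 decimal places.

P(θ) = 1 / (1 + exp(−a(θ − b)))
logit = ln(0.4800/0.5200) = -0.0800
θ = b + logit/(a) = -0.22 + (-0.0800)/0.6300 = -0.3471

-0.35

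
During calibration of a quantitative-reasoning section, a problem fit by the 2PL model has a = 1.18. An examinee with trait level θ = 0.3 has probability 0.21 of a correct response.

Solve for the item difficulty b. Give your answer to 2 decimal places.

P(θ) = 1 / (1 + exp(−a(θ − b)))
logit(0.21) = ln(0.21/0.79) = -1.3249
b = θ − logit/(a) = 0.3 − (-1.3249)/1.1800 = 1.4228

1.42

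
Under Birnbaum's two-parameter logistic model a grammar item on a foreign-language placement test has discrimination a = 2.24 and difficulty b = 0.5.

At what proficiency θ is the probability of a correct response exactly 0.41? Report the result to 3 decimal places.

P(θ) = 1 / (1 + exp(−a(θ − b)))
logit = ln(0.4100/0.5900) = -0.3640
θ = b + logit/(a) = 0.5 + (-0.3640)/2.2400 = 0.3375

0.338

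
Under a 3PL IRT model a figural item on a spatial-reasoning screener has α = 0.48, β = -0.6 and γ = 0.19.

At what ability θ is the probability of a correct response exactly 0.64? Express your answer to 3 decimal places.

-0.135

P(θ) = γ + (1 − γ) · 1 / (1 + exp(−α(θ − β)))
Remove guessing floor: (0.64 − 0.19)/(1 − 0.19) = 0.5556
logit = ln(0.5556/0.4444) = 0.2231
θ = β + logit/(α) = -0.6 + 0.2231/0.4800 = -0.1351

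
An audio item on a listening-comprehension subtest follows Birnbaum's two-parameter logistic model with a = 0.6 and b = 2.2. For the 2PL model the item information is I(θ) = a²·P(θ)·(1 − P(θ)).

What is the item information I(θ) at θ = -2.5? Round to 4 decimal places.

0.0191

P = 1/(1+e^{2.8200}) = 0.0563
P(1−P) = 0.0563 × 0.9437 = 0.0531
I = a² × P(1−P) = 0.6² × 0.0531 = 0.01911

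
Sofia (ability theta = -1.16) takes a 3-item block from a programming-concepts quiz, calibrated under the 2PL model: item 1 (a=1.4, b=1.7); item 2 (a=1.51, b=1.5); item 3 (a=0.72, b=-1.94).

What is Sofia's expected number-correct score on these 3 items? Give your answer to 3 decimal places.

P(theta) = 1 / (1 + exp(−a(theta − b)))
P_1 = 1/(1+e^{4.0040}) = 0.0179
P_2 = 1/(1+e^{4.0166}) = 0.0177
P_3 = 1/(1+e^{-0.5616}) = 0.6368
E[score] = 0.0179 + 0.0177 + 0.6368 = 0.6724

0.672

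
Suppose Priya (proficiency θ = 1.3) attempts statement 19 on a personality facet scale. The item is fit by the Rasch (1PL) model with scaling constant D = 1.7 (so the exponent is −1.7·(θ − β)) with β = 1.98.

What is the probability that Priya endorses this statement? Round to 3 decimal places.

P(θ) = 1 / (1 + exp(−D·(θ − β)))
Exponent: 1.7 × (1.3 − 1.98) = -1.1560
1/(1 + e^{1.1560}) = 0.2394
P = 0.2394

0.239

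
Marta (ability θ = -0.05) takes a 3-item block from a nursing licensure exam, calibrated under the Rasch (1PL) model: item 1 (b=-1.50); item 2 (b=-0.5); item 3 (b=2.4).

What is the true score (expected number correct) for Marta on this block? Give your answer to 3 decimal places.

1.500

P(θ) = 1 / (1 + exp(−(θ − b)))
P_1 = 1/(1+e^{-1.4500}) = 0.8100
P_2 = 1/(1+e^{-0.4500}) = 0.6106
P_3 = 1/(1+e^{2.4500}) = 0.0794
E[score] = 0.8100 + 0.6106 + 0.0794 = 1.5001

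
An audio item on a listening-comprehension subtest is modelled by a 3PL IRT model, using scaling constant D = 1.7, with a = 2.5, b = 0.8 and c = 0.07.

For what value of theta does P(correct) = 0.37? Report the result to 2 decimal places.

0.63

P(theta) = c + (1 − c) · 1 / (1 + exp(−D·a(theta − b)))
Remove guessing floor: (0.37 − 0.07)/(1 − 0.07) = 0.3226
logit = ln(0.3226/0.6774) = -0.7419
theta = b + logit/(1.7·a) = 0.8 + (-0.7419)/4.2500 = 0.6254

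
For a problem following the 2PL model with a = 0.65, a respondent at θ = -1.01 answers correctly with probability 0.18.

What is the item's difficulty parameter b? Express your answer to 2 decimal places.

P(θ) = 1 / (1 + exp(−a(θ − b)))
logit(0.18) = ln(0.18/0.82) = -1.5163
b = θ − logit/(a) = -1.01 − (-1.5163)/0.6500 = 1.3228

1.32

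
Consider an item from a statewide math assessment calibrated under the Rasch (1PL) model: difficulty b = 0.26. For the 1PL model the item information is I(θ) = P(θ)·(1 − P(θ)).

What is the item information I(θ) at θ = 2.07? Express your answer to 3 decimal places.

P = 1/(1+e^{-1.8100}) = 0.8594
P(1−P) = 0.8594 × 0.1406 = 0.1209
I = P(1−P) = 0.12086

0.121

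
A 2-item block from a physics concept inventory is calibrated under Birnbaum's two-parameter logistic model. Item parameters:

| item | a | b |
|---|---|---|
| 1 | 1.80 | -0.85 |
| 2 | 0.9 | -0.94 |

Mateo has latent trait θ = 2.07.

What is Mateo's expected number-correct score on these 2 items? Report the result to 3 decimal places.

1.932

P(θ) = 1 / (1 + exp(−a(θ − b)))
P_1 = 1/(1+e^{-5.2560}) = 0.9948
P_2 = 1/(1+e^{-2.7090}) = 0.9376
E[score] = 0.9948 + 0.9376 = 1.9324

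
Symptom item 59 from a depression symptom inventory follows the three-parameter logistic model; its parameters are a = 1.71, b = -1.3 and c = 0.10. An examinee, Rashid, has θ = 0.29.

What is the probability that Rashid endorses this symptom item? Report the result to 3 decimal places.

P(θ) = c + (1 − c) · 1 / (1 + exp(−a(θ − b)))
Exponent: 1.71 × (0.29 − (-1.3)) = 2.7189
1/(1 + e^{-2.7189}) = 0.9381
P = 0.10 + 0.90 × 0.9381 = 0.9443

0.944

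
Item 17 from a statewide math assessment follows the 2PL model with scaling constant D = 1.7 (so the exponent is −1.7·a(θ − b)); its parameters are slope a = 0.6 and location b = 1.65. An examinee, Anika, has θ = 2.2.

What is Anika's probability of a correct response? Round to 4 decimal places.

P(θ) = 1 / (1 + exp(−D·a(θ − b)))
Exponent: 1.7 × 0.6 × (2.2 − 1.65) = 0.5610
1/(1 + e^{-0.5610}) = 0.6367
P = 0.6367

0.6367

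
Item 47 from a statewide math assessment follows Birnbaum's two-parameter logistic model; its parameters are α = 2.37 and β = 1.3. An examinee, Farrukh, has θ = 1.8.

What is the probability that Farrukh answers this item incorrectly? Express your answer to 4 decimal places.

0.2342

P(θ) = 1 / (1 + exp(−α(θ − β)))
Exponent: 2.37 × (1.8 − 1.3) = 1.1850
1/(1 + e^{-1.1850}) = 0.7658
P(incorrect) = 1 − 0.7658 = 0.2342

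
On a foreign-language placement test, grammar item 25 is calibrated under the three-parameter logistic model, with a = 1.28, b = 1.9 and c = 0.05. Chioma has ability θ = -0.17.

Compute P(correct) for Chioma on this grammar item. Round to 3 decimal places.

0.113

P(θ) = c + (1 − c) · 1 / (1 + exp(−a(θ − b)))
Exponent: 1.28 × (-0.17 − 1.9) = -2.6496
1/(1 + e^{2.6496}) = 0.0660
P = 0.05 + 0.95 × 0.0660 = 0.1127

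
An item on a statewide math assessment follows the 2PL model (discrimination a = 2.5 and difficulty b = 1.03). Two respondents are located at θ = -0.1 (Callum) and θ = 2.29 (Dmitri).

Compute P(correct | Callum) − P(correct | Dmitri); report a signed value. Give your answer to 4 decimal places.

P(θ) = 1 / (1 + exp(−a(θ − b)))
P(Callum) = 0.0560  [exponent -2.8250]
P(Dmitri) = 0.9589  [exponent 3.1500]
Difference = 0.0560 − 0.9589 = -0.9029

-0.9029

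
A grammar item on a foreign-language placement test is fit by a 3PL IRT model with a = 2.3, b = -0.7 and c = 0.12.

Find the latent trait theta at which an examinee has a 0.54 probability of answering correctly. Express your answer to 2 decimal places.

-0.74

P(theta) = c + (1 − c) · 1 / (1 + exp(−a(theta − b)))
Remove guessing floor: (0.54 − 0.12)/(1 − 0.12) = 0.4773
logit = ln(0.4773/0.5227) = -0.0910
theta = b + logit/(a) = -0.7 + (-0.0910)/2.3000 = -0.7396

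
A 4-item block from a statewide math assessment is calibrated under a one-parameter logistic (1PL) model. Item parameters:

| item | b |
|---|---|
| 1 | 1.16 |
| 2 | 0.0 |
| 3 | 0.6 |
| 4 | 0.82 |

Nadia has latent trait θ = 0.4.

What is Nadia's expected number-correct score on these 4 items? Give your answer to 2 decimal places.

P(θ) = 1 / (1 + exp(−(θ − b)))
P_1 = 1/(1+e^{0.7600}) = 0.3186
P_2 = 1/(1+e^{-0.4000}) = 0.5987
P_3 = 1/(1+e^{0.2000}) = 0.4502
P_4 = 1/(1+e^{0.4200}) = 0.3965
E[score] = 0.3186 + 0.5987 + 0.4502 + 0.3965 = 1.7640

1.76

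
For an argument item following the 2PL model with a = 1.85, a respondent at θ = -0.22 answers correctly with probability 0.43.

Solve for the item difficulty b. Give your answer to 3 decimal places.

P(θ) = 1 / (1 + exp(−a(θ − b)))
logit(0.43) = ln(0.43/0.57) = -0.2819
b = θ − logit/(a) = -0.22 − (-0.2819)/1.8500 = -0.0676

-0.068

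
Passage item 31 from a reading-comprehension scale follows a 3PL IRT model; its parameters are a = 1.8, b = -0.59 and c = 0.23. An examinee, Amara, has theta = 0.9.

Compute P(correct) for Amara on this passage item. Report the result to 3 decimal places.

0.951

P(theta) = c + (1 − c) · 1 / (1 + exp(−a(theta − b)))
Exponent: 1.8 × (0.9 − (-0.59)) = 2.6820
1/(1 + e^{-2.6820}) = 0.9360
P = 0.23 + 0.77 × 0.9360 = 0.9507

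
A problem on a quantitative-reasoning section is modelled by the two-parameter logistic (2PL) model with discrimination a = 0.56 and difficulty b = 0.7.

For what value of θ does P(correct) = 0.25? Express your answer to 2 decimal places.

P(θ) = 1 / (1 + exp(−a(θ − b)))
logit = ln(0.2500/0.7500) = -1.0986
θ = b + logit/(a) = 0.7 + (-1.0986)/0.5600 = -1.2618

-1.26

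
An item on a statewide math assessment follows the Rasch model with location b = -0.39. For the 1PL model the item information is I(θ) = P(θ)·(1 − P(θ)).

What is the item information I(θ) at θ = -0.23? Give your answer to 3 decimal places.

0.248

P = 1/(1+e^{-0.1600}) = 0.5399
P(1−P) = 0.5399 × 0.4601 = 0.2484
I = P(1−P) = 0.24841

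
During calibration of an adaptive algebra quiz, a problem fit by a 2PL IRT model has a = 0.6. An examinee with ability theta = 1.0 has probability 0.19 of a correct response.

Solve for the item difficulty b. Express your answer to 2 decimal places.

3.42

P(theta) = 1 / (1 + exp(−a(theta − b)))
logit(0.19) = ln(0.19/0.81) = -1.4500
b = theta − logit/(a) = 1.0 − (-1.4500)/0.6000 = 3.4167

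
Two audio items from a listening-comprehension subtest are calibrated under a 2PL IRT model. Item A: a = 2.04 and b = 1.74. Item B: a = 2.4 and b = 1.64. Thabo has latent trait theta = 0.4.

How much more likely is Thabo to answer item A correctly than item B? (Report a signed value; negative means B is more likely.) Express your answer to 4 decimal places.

P(theta) = 1 / (1 + exp(−a(theta − b)))
P_A = 0.0610
P_B = 0.0485
P_A − P_B = 0.0125

0.0125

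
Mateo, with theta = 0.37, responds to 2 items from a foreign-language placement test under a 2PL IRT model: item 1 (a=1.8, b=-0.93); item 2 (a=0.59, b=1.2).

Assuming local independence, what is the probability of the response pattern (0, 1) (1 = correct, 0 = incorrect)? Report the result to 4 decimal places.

0.0334

P(theta) = 1 / (1 + exp(−a(theta − b)))
P_1 = 1/(1+e^{-2.3400}) = 0.9121
P_2 = 1/(1+e^{0.4897}) = 0.3800
L = (1−P_1) × P_2 = 0.0879 × 0.3800 = 0.03339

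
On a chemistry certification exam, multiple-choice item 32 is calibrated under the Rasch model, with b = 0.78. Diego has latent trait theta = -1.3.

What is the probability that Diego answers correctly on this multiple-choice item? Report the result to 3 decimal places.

0.111

P(theta) = 1 / (1 + exp(−(theta − b)))
Exponent: (-1.3 − 0.78) = -2.0800
1/(1 + e^{2.0800}) = 0.1111
P = 0.1111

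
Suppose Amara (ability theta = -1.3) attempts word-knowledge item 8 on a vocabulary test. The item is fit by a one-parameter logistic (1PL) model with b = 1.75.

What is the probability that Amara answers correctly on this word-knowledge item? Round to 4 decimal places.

0.0452

P(theta) = 1 / (1 + exp(−(theta − b)))
Exponent: (-1.3 − 1.75) = -3.0500
1/(1 + e^{3.0500}) = 0.0452
P = 0.0452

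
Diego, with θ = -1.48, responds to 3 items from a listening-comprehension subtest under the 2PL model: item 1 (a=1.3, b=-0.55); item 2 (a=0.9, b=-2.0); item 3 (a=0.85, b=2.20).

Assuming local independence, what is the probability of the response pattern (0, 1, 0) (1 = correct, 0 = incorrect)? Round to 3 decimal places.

P(θ) = 1 / (1 + exp(−a(θ − b)))
P_1 = 1/(1+e^{1.2090}) = 0.2299
P_2 = 1/(1+e^{-0.4680}) = 0.6149
P_3 = 1/(1+e^{3.1280}) = 0.0420
L = (1−P_1) × P_2 × (1−P_3) = 0.7701 × 0.6149 × 0.9580 = 0.45368

0.454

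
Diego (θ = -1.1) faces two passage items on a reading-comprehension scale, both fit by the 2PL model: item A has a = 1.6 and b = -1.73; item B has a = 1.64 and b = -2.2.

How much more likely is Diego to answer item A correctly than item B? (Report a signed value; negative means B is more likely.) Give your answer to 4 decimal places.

P(θ) = 1 / (1 + exp(−a(θ − b)))
P_A = 0.7326
P_B = 0.8586
P_A − P_B = -0.1260

-0.1260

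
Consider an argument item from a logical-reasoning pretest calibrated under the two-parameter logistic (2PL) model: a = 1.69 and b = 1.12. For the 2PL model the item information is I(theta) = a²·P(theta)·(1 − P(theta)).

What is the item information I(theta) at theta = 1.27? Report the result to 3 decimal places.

P = 1/(1+e^{-0.2535}) = 0.5630
P(1−P) = 0.5630 × 0.4370 = 0.2460
I = a² × P(1−P) = 1.69² × 0.2460 = 0.70268

0.703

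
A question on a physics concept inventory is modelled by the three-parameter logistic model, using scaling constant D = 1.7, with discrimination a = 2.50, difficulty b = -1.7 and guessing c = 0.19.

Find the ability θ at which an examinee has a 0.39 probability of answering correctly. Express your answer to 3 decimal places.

P(θ) = c + (1 − c) · 1 / (1 + exp(−D·a(θ − b)))
Remove guessing floor: (0.39 − 0.19)/(1 − 0.19) = 0.2469
logit = ln(0.2469/0.7531) = -1.1151
θ = b + logit/(1.7·a) = -1.7 + (-1.1151)/4.2500 = -1.9624

-1.962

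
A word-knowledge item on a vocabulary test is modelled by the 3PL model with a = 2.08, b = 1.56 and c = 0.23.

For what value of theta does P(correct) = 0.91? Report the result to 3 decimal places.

2.532

P(theta) = c + (1 − c) · 1 / (1 + exp(−a(theta − b)))
Remove guessing floor: (0.91 − 0.23)/(1 − 0.23) = 0.8831
logit = ln(0.8831/0.1169) = 2.0223
theta = b + logit/(a) = 1.56 + 2.0223/2.0800 = 2.5323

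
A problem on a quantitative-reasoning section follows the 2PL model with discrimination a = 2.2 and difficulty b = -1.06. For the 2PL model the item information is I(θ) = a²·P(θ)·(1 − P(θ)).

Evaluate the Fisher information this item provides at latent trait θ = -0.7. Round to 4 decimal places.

1.0385

P = 1/(1+e^{-0.7920}) = 0.6883
P(1−P) = 0.6883 × 0.3117 = 0.2146
I = a² × P(1−P) = 2.2² × 0.2146 = 1.03846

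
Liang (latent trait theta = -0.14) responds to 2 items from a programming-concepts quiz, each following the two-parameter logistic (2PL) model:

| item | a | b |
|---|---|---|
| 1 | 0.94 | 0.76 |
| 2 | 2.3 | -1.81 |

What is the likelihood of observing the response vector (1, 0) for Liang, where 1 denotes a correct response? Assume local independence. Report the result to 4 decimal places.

0.0063

P(theta) = 1 / (1 + exp(−a(theta − b)))
P_1 = 1/(1+e^{0.8460}) = 0.3003
P_2 = 1/(1+e^{-3.8410}) = 0.9790
L = P_1 × (1−P_2) = 0.3003 × 0.0210 = 0.00631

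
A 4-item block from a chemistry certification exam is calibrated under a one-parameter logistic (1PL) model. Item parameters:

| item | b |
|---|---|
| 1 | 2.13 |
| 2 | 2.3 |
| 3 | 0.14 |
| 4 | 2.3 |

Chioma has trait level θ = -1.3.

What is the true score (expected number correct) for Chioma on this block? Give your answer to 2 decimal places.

0.28

P(θ) = 1 / (1 + exp(−(θ − b)))
P_1 = 1/(1+e^{3.4300}) = 0.0314
P_2 = 1/(1+e^{3.6000}) = 0.0266
P_3 = 1/(1+e^{1.4400}) = 0.1915
P_4 = 1/(1+e^{3.6000}) = 0.0266
E[score] = 0.0314 + 0.0266 + 0.1915 + 0.0266 = 0.2761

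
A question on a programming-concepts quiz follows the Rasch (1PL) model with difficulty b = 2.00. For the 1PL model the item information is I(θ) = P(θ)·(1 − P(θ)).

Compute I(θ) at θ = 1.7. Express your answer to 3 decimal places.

P = 1/(1+e^{0.3000}) = 0.4256
P(1−P) = 0.4256 × 0.5744 = 0.2445
I = P(1−P) = 0.24446

0.244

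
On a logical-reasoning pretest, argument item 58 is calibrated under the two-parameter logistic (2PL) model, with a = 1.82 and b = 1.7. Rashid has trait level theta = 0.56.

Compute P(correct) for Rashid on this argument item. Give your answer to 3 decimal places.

0.112

P(theta) = 1 / (1 + exp(−a(theta − b)))
Exponent: 1.82 × (0.56 − 1.7) = -2.0748
1/(1 + e^{2.0748}) = 0.1116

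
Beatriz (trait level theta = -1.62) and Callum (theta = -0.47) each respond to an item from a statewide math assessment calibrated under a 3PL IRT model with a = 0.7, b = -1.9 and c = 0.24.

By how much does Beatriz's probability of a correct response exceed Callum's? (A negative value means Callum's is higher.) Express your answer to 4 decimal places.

-0.1386

P(theta) = c + (1 − c) · 1 / (1 + exp(−a(theta − b)))
P(Beatriz) = 0.6571  [exponent 0.1960]
P(Callum) = 0.7958  [exponent 1.0010]
Difference = 0.6571 − 0.7958 = -0.1386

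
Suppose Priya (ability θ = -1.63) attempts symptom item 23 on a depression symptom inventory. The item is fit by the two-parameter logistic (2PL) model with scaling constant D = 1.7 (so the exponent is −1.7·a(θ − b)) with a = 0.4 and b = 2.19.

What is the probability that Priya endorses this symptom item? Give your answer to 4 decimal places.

0.0693

P(θ) = 1 / (1 + exp(−D·a(θ − b)))
Exponent: 1.7 × 0.4 × (-1.63 − 2.19) = -2.5976
1/(1 + e^{2.5976}) = 0.0693
P = 0.0693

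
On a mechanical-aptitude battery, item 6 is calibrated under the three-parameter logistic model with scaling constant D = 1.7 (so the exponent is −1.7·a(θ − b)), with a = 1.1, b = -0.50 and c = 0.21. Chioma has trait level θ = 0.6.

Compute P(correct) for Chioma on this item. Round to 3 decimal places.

0.910

P(θ) = c + (1 − c) · 1 / (1 + exp(−D·a(θ − b)))
Exponent: 1.7 × 1.1 × (0.6 − (-0.50)) = 2.0570
1/(1 + e^{-2.0570}) = 0.8867
P = 0.21 + 0.79 × 0.8867 = 0.9105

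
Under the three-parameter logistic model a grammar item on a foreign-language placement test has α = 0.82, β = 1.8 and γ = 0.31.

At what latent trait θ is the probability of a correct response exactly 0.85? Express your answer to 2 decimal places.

P(θ) = γ + (1 − γ) · 1 / (1 + exp(−α(θ − β)))
Remove guessing floor: (0.85 − 0.31)/(1 − 0.31) = 0.7826
logit = ln(0.7826/0.2174) = 1.2809
θ = β + logit/(α) = 1.8 + 1.2809/0.8200 = 3.3621

3.36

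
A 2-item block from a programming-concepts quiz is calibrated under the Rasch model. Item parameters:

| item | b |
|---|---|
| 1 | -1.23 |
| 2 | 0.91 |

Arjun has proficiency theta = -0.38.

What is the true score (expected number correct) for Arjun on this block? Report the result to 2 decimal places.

P(theta) = 1 / (1 + exp(−(theta − b)))
P_1 = 1/(1+e^{-0.8500}) = 0.7006
P_2 = 1/(1+e^{1.2900}) = 0.2159
E[score] = 0.7006 + 0.2159 = 0.9164

0.92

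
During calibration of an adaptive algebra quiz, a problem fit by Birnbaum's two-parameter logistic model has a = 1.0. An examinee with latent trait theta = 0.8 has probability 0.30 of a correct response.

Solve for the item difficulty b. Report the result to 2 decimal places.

1.65

P(theta) = 1 / (1 + exp(−a(theta − b)))
logit(0.30) = ln(0.30/0.70) = -0.8473
b = theta − logit/(a) = 0.8 − (-0.8473)/1.0000 = 1.6473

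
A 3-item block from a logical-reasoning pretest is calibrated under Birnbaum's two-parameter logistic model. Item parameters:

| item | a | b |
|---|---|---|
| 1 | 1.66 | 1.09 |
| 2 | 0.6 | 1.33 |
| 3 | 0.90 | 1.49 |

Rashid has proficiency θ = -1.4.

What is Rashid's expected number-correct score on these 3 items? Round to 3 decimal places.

0.248

P(θ) = 1 / (1 + exp(−a(θ − b)))
P_1 = 1/(1+e^{4.1334}) = 0.0158
P_2 = 1/(1+e^{1.6380}) = 0.1627
P_3 = 1/(1+e^{2.6010}) = 0.0691
E[score] = 0.0158 + 0.1627 + 0.0691 = 0.2476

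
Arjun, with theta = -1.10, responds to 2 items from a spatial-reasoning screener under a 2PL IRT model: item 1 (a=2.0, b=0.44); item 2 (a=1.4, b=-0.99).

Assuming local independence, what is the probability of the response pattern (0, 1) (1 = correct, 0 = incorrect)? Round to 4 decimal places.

P(theta) = 1 / (1 + exp(−a(theta − b)))
P_1 = 1/(1+e^{3.0800}) = 0.0439
P_2 = 1/(1+e^{0.1540}) = 0.4616
L = (1−P_1) × P_2 = 0.9561 × 0.4616 = 0.44129

0.4413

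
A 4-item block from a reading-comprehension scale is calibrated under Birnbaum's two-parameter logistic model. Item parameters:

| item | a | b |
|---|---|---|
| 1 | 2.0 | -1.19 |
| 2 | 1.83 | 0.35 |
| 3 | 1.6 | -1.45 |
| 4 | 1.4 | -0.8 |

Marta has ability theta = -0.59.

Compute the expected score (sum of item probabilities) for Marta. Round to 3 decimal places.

2.292

P(theta) = 1 / (1 + exp(−a(theta − b)))
P_1 = 1/(1+e^{-1.2000}) = 0.7685
P_2 = 1/(1+e^{1.7202}) = 0.1518
P_3 = 1/(1+e^{-1.3760}) = 0.7983
P_4 = 1/(1+e^{-0.2940}) = 0.5730
E[score] = 0.7685 + 0.1518 + 0.7983 + 0.5730 = 2.2917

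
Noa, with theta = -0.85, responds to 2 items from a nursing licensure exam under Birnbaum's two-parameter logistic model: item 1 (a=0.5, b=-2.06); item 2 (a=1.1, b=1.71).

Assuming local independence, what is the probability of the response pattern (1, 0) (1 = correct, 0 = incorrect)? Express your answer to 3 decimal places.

P(theta) = 1 / (1 + exp(−a(theta − b)))
P_1 = 1/(1+e^{-0.6050}) = 0.6468
P_2 = 1/(1+e^{2.8160}) = 0.0565
L = P_1 × (1−P_2) = 0.6468 × 0.9435 = 0.61028

0.610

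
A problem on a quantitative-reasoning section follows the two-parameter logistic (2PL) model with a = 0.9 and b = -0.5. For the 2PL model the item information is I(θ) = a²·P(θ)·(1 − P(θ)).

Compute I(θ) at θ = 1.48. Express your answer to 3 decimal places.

P = 1/(1+e^{-1.7820}) = 0.8559
P(1−P) = 0.8559 × 0.1441 = 0.1233
I = a² × P(1−P) = 0.9² × 0.1233 = 0.09988

0.100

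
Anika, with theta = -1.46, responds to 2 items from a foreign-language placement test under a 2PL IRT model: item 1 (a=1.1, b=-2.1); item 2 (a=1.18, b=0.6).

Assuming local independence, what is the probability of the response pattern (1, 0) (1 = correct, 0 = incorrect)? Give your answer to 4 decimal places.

0.6150

P(theta) = 1 / (1 + exp(−a(theta − b)))
P_1 = 1/(1+e^{-0.7040}) = 0.6691
P_2 = 1/(1+e^{2.4308}) = 0.0809
L = P_1 × (1−P_2) = 0.6691 × 0.9191 = 0.61498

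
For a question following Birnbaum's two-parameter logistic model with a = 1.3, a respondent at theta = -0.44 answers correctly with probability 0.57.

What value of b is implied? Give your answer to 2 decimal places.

P(theta) = 1 / (1 + exp(−a(theta − b)))
logit(0.57) = ln(0.57/0.43) = 0.2819
b = theta − logit/(a) = -0.44 − 0.2819/1.3000 = -0.6568

-0.66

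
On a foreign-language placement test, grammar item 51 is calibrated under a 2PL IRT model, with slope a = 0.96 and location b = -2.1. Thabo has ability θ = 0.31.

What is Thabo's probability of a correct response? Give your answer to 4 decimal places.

0.9100

P(θ) = 1 / (1 + exp(−a(θ − b)))
Exponent: 0.96 × (0.31 − (-2.1)) = 2.3136
1/(1 + e^{-2.3136}) = 0.9100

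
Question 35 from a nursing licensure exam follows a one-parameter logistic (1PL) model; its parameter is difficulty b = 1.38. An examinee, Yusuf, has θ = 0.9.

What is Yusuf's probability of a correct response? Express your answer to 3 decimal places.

P(θ) = 1 / (1 + exp(−(θ − b)))
Exponent: (0.9 − 1.38) = -0.4800
1/(1 + e^{0.4800}) = 0.3823
P = 0.3823

0.382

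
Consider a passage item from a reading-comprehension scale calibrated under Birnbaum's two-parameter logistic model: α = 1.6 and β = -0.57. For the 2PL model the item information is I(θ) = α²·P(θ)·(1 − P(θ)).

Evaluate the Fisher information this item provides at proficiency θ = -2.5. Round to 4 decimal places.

P = 1/(1+e^{3.0880}) = 0.0436
P(1−P) = 0.0436 × 0.9564 = 0.0417
I = α² × P(1−P) = 1.6² × 0.0417 = 0.10676

0.1068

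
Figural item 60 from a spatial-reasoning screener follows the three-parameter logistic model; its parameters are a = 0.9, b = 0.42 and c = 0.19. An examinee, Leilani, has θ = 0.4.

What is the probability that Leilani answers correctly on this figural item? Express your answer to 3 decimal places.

P(θ) = c + (1 − c) · 1 / (1 + exp(−a(θ − b)))
Exponent: 0.9 × (0.4 − 0.42) = -0.0180
1/(1 + e^{0.0180}) = 0.4955
P = 0.19 + 0.81 × 0.4955 = 0.5914

0.591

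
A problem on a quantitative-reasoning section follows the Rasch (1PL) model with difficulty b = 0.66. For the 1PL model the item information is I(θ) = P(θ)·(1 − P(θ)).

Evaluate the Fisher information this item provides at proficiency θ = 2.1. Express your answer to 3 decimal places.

P = 1/(1+e^{-1.4400}) = 0.8085
P(1−P) = 0.8085 × 0.1915 = 0.1549
I = P(1−P) = 0.15486

0.155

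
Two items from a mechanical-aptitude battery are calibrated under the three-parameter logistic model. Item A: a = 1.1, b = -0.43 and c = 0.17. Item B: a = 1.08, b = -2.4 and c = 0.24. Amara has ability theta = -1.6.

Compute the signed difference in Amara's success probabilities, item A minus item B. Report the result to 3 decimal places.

P(theta) = c + (1 − c) · 1 / (1 + exp(−a(theta − b)))
P_A = 0.3496
P_B = 0.7747
P_A − P_B = -0.4251

-0.425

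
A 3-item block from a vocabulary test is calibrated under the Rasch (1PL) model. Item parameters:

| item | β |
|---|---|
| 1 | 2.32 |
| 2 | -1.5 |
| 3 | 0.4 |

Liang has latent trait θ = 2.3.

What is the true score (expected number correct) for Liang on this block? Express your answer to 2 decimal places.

2.34

P(θ) = 1 / (1 + exp(−(θ − β)))
P_1 = 1/(1+e^{0.0200}) = 0.4950
P_2 = 1/(1+e^{-3.8000}) = 0.9781
P_3 = 1/(1+e^{-1.9000}) = 0.8699
E[score] = 0.4950 + 0.9781 + 0.8699 = 2.3430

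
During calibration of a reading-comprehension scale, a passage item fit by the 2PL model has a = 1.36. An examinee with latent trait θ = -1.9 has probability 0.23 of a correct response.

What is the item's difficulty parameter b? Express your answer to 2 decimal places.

P(θ) = 1 / (1 + exp(−a(θ − b)))
logit(0.23) = ln(0.23/0.77) = -1.2083
b = θ − logit/(a) = -1.9 − (-1.2083)/1.3600 = -1.0115

-1.01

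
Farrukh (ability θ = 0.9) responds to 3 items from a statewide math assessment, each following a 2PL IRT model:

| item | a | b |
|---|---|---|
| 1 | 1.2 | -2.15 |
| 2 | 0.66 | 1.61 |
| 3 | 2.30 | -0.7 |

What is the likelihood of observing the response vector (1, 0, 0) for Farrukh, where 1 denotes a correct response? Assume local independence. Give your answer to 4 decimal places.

0.0148

P(θ) = 1 / (1 + exp(−a(θ − b)))
P_1 = 1/(1+e^{-3.6600}) = 0.9749
P_2 = 1/(1+e^{0.4686}) = 0.3849
P_3 = 1/(1+e^{-3.6800}) = 0.9754
L = P_1 × (1−P_2) × (1−P_3) = 0.9749 × 0.6151 × 0.0246 = 0.01475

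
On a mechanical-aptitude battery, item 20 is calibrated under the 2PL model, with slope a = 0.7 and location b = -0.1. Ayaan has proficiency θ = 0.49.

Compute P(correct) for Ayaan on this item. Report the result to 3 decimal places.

P(θ) = 1 / (1 + exp(−a(θ − b)))
Exponent: 0.7 × (0.49 − (-0.1)) = 0.4130
1/(1 + e^{-0.4130}) = 0.6018

0.602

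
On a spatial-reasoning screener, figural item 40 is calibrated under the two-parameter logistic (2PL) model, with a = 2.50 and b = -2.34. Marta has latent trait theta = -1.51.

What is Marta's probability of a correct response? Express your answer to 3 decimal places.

0.888

P(theta) = 1 / (1 + exp(−a(theta − b)))
Exponent: 2.50 × (-1.51 − (-2.34)) = 2.0750
1/(1 + e^{-2.0750}) = 0.8884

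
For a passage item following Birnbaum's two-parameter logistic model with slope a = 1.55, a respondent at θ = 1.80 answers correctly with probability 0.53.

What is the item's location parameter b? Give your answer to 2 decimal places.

P(θ) = 1 / (1 + exp(−a(θ − b)))
logit(0.53) = ln(0.53/0.47) = 0.1201
b = θ − logit/(a) = 1.80 − 0.1201/1.5500 = 1.7225

1.72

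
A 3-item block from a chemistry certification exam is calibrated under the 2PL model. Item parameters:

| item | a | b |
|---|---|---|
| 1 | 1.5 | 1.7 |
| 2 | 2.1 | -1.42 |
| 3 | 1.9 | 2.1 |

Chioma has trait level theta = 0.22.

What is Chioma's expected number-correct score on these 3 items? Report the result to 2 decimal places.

P(theta) = 1 / (1 + exp(−a(theta − b)))
P_1 = 1/(1+e^{2.2200}) = 0.0980
P_2 = 1/(1+e^{-3.4440}) = 0.9691
P_3 = 1/(1+e^{3.5720}) = 0.0273
E[score] = 0.0980 + 0.9691 + 0.0273 = 1.0944

1.09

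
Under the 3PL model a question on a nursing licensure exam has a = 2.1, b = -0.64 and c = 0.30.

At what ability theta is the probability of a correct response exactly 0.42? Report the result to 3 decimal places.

P(theta) = c + (1 − c) · 1 / (1 + exp(−a(theta − b)))
Remove guessing floor: (0.42 − 0.30)/(1 − 0.30) = 0.1714
logit = ln(0.1714/0.8286) = -1.5755
theta = b + logit/(a) = -0.64 + (-1.5755)/2.1000 = -1.3903

-1.390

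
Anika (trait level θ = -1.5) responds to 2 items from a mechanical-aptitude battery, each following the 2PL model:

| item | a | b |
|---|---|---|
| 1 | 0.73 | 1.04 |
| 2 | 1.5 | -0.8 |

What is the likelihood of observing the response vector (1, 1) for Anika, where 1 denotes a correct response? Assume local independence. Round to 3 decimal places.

P(θ) = 1 / (1 + exp(−a(θ − b)))
P_1 = 1/(1+e^{1.8542}) = 0.1354
P_2 = 1/(1+e^{1.0500}) = 0.2592
L = P_1 × P_2 = 0.1354 × 0.2592 = 0.03509

0.035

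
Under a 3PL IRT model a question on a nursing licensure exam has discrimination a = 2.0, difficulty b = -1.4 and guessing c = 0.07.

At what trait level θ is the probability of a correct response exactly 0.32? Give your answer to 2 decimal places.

-1.90

P(θ) = c + (1 − c) · 1 / (1 + exp(−a(θ − b)))
Remove guessing floor: (0.32 − 0.07)/(1 − 0.07) = 0.2688
logit = ln(0.2688/0.7312) = -1.0006
θ = b + logit/(a) = -1.4 + (-1.0006)/2.0000 = -1.9003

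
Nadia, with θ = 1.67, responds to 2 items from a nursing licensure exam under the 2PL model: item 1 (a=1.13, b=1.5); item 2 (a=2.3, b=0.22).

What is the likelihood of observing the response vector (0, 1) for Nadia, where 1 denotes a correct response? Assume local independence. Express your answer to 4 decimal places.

P(θ) = 1 / (1 + exp(−a(θ − b)))
P_1 = 1/(1+e^{-0.1921}) = 0.5479
P_2 = 1/(1+e^{-3.3350}) = 0.9656
L = (1−P_1) × P_2 = 0.4521 × 0.9656 = 0.43657

0.4366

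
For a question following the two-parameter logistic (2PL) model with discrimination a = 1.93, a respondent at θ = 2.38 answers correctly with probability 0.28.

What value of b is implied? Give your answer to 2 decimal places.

P(θ) = 1 / (1 + exp(−a(θ − b)))
logit(0.28) = ln(0.28/0.72) = -0.9445
b = θ − logit/(a) = 2.38 − (-0.9445)/1.9300 = 2.8694

2.87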